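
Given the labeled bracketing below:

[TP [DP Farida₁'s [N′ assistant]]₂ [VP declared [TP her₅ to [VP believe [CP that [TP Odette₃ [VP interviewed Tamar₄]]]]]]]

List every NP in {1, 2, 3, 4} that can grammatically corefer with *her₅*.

{1}

*her* is a pronoun, so Principle B applies: it must be free in its binding domain.
Binding domain of *her₅*: the matrix TP, whose subject is [Farida₁'s assistant]₂.
*Farida₁* and the pronoun do not c-command one another → neither Principle B nor Principle C is at stake; coindexation permitted.
*[Farida₁'s assistant]₂* c-commands the pronoun within its binding domain → coindexation would violate Principle B.
*Odette₃*: the pronoun c-commands this R-expression → coindexation would violate Principle C on *Odette₃*.
*Tamar₄*: the pronoun c-commands this R-expression → coindexation would violate Principle C on *Tamar₄*.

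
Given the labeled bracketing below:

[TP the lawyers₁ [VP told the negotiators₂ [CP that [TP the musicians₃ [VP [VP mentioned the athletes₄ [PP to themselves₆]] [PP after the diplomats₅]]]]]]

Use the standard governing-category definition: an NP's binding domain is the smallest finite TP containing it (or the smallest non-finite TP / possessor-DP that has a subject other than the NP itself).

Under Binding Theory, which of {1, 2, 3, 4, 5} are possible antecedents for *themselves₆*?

*themselves* is an anaphor, so Principle A applies: it must be bound in its binding domain.
Binding domain of *themselves₆*: the embedded TP, whose subject is the musicians₃.
*the lawyers₁* c-commands the anaphor but is outside its binding domain → cannot satisfy Principle A.
*the negotiators₂* c-commands the anaphor but is outside its binding domain → cannot satisfy Principle A.
*the musicians₃* c-commands the anaphor within its binding domain → licit binder.
*the athletes₄* c-commands the anaphor within its binding domain → licit binder.
*the diplomats₅* does not c-command the anaphor → cannot bind it.

{3, 4}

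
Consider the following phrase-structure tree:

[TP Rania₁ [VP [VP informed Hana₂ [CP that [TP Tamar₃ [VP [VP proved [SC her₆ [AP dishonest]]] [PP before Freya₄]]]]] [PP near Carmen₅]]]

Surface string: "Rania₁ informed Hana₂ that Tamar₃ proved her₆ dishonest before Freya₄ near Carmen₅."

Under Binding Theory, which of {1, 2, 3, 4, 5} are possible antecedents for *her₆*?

*her* is a pronoun, so Principle B applies: it must be free in its binding domain.
Binding domain of *her₆*: the embedded TP, whose subject is Tamar₃.
*Rania₁* c-commands the pronoun but from outside its binding domain, and is not c-commanded by it → coindexation permitted.
*Hana₂* c-commands the pronoun but from outside its binding domain, and is not c-commanded by it → coindexation permitted.
*Tamar₃* c-commands the pronoun within its binding domain → coindexation would violate Principle B.
*Freya₄* and the pronoun do not c-command one another → neither Principle B nor Principle C is at stake; coindexation permitted.
*Carmen₅* and the pronoun do not c-command one another → neither Principle B nor Principle C is at stake; coindexation permitted.

{1, 2, 4, 5}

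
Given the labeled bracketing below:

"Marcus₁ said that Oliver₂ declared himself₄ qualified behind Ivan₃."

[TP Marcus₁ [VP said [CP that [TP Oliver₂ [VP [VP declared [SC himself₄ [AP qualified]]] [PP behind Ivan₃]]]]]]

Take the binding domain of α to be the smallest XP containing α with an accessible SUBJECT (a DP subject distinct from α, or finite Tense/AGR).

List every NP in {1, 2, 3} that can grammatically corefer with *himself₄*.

*himself* is an anaphor, so Principle A applies: it must be bound in its binding domain.
Binding domain of *himself₄*: the embedded TP, whose subject is Oliver₂.
*Marcus₁* c-commands the anaphor but is outside its binding domain → cannot satisfy Principle A.
*Oliver₂* c-commands the anaphor within its binding domain → licit binder.
*Ivan₃* does not c-command the anaphor → cannot bind it.

{2}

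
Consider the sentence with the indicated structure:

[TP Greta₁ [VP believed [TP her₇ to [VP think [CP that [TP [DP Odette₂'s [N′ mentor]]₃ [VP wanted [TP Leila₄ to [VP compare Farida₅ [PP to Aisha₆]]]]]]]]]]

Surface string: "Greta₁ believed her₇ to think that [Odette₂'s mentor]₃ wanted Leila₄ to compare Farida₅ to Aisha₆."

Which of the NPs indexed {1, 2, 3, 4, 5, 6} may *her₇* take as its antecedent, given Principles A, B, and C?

none

*her* is a pronoun, so Principle B applies: it must be free in its binding domain.
Binding domain of *her₇*: the matrix TP, whose subject is Greta₁.
*Greta₁* c-commands the pronoun within its binding domain → coindexation would violate Principle B.
*Odette₂*: the pronoun c-commands this R-expression → coindexation would violate Principle C on *Odette₂*.
*[Odette₂'s mentor]₃*: the pronoun c-commands this R-expression → coindexation would violate Principle C on *[Odette₂'s mentor]₃*.
*Leila₄*: the pronoun c-commands this R-expression → coindexation would violate Principle C on *Leila₄*.
*Farida₅*: the pronoun c-commands this R-expression → coindexation would violate Principle C on *Farida₅*.
*Aisha₆*: the pronoun c-commands this R-expression → coindexation would violate Principle C on *Aisha₆*.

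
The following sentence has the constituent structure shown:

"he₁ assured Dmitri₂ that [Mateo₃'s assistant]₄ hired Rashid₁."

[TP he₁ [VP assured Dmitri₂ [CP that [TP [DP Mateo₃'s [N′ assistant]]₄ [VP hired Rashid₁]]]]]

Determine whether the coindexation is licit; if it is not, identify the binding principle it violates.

Principle C

The two coindexed NPs are *he₁* and *Rashid₁*.
*Rashid₁* is an R-expression. Principle C requires it to be free everywhere.
*he₁* c-commands it and carries the same index.
The R-expression is bound → Principle C violation.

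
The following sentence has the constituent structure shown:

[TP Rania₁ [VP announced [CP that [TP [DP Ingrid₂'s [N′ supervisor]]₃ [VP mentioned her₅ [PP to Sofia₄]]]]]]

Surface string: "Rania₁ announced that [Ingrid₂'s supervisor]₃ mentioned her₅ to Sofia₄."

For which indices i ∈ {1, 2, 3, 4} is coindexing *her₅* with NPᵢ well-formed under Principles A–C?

{1, 2}

*her* is a pronoun, so Principle B applies: it must be free in its binding domain.
Binding domain of *her₅*: the embedded TP, whose subject is [Ingrid₂'s supervisor]₃.
*Rania₁* c-commands the pronoun but from outside its binding domain, and is not c-commanded by it → coindexation permitted.
*Ingrid₂* and the pronoun do not c-command one another → neither Principle B nor Principle C is at stake; coindexation permitted.
*[Ingrid₂'s supervisor]₃* c-commands the pronoun within its binding domain → coindexation would violate Principle B.
*Sofia₄*: the pronoun c-commands this R-expression → coindexation would violate Principle C on *Sofia₄*.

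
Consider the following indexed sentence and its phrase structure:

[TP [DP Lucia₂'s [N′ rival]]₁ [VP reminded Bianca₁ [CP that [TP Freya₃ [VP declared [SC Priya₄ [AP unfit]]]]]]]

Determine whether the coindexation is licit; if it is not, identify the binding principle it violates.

Principle C

The two coindexed NPs are *[Lucia₂'s rival]₁* and *Bianca₁*.
*Bianca₁* is an R-expression. Principle C requires it to be free everywhere.
*[Lucia₂'s rival]₁* c-commands it and carries the same index.
The R-expression is bound → Principle C violation.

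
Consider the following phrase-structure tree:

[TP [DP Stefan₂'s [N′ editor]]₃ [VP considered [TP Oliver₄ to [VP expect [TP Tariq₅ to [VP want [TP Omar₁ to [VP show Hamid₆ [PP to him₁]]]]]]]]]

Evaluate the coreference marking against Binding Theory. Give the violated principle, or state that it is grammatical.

The two coindexed NPs are *Omar₁* and *him₁*.
*him₁* is a pronoun. Its binding domain is the embedded TP, whose subject is Omar₁.
*Omar₁* c-commands it within that domain and carries the same index.
The pronoun is locally bound → Principle B violation.

Principle B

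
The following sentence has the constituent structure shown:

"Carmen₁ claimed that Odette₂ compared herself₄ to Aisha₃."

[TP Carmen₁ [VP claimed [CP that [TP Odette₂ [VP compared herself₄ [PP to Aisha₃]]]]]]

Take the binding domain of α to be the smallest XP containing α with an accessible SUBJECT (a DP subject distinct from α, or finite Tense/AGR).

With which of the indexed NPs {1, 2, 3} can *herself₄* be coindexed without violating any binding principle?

{2}

*herself* is an anaphor, so Principle A applies: it must be bound in its binding domain.
Binding domain of *herself₄*: the embedded TP, whose subject is Odette₂.
*Carmen₁* c-commands the anaphor but is outside its binding domain → cannot satisfy Principle A.
*Odette₂* c-commands the anaphor within its binding domain → licit binder.
*Aisha₃* does not c-command the anaphor → cannot bind it.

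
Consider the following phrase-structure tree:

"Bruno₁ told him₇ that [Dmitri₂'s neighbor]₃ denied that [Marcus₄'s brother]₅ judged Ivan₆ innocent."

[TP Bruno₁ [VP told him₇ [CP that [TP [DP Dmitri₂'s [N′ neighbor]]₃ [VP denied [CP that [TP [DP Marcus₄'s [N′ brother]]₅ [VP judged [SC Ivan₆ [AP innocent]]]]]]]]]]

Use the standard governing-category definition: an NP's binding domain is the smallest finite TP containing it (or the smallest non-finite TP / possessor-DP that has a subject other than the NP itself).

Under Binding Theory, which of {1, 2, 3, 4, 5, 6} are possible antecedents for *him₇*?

*him* is a pronoun, so Principle B applies: it must be free in its binding domain.
Binding domain of *him₇*: the matrix TP, whose subject is Bruno₁.
*Bruno₁* c-commands the pronoun within its binding domain → coindexation would violate Principle B.
*Dmitri₂*: the pronoun c-commands this R-expression → coindexation would violate Principle C on *Dmitri₂*.
*[Dmitri₂'s neighbor]₃*: the pronoun c-commands this R-expression → coindexation would violate Principle C on *[Dmitri₂'s neighbor]₃*.
*Marcus₄*: the pronoun c-commands this R-expression → coindexation would violate Principle C on *Marcus₄*.
*[Marcus₄'s brother]₅*: the pronoun c-commands this R-expression → coindexation would violate Principle C on *[Marcus₄'s brother]₅*.
*Ivan₆*: the pronoun c-commands this R-expression → coindexation would violate Principle C on *Ivan₆*.

none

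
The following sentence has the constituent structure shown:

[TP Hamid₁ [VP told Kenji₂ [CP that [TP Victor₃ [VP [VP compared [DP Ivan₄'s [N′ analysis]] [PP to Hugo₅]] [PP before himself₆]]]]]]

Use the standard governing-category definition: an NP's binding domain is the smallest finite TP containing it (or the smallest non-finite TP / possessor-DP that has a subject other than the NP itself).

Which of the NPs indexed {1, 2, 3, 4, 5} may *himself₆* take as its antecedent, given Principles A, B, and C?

{3}

*himself* is an anaphor, so Principle A applies: it must be bound in its binding domain.
Binding domain of *himself₆*: the embedded TP, whose subject is Victor₃.
*Hamid₁* c-commands the anaphor but is outside its binding domain → cannot satisfy Principle A.
*Kenji₂* c-commands the anaphor but is outside its binding domain → cannot satisfy Principle A.
*Victor₃* c-commands the anaphor within its binding domain → licit binder.
*Ivan₄* does not c-command the anaphor → cannot bind it.
*Hugo₅* does not c-command the anaphor → cannot bind it.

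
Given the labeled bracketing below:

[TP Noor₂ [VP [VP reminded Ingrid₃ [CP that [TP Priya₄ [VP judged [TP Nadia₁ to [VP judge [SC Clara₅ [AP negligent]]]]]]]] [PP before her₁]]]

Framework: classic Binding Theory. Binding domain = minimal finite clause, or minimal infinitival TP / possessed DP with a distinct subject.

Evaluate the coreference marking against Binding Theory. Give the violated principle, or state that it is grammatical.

The two coindexed NPs are *Nadia₁* and *her₁*.
*her₁* is a pronoun; its binding domain is the matrix TP, whose subject is Noor₂. Within that domain it is c-commanded only by *Noor₂*, which carries a different index — the pronoun is free locally, so Principle B holds.
*Nadia₁* is an R-expression; *her₁* does not c-command it, and no other NP shares its index, so Principle C is satisfied.
All principles are respected.

grammatical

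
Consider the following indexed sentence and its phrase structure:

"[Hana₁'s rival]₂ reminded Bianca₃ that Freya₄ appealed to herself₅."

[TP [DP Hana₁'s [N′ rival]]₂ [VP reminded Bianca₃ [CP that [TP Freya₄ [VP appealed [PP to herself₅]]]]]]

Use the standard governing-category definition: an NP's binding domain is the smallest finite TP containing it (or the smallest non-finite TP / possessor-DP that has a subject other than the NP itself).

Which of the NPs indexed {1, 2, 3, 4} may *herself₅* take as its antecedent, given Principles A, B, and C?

*herself* is an anaphor, so Principle A applies: it must be bound in its binding domain.
Binding domain of *herself₅*: the embedded TP, whose subject is Freya₄.
*Hana₁* does not c-command the anaphor → cannot bind it.
*[Hana₁'s rival]₂* c-commands the anaphor but is outside its binding domain → cannot satisfy Principle A.
*Bianca₃* c-commands the anaphor but is outside its binding domain → cannot satisfy Principle A.
*Freya₄* c-commands the anaphor within its binding domain → licit binder.

{4}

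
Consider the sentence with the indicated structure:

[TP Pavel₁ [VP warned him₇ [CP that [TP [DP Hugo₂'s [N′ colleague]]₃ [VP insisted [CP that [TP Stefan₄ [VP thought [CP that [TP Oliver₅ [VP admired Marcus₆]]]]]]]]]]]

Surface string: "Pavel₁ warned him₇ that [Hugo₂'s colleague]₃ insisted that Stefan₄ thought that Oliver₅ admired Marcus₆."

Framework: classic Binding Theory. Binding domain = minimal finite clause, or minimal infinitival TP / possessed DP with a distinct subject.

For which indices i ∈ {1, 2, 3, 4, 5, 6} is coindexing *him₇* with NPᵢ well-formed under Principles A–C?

*him* is a pronoun, so Principle B applies: it must be free in its binding domain.
Binding domain of *him₇*: the matrix TP, whose subject is Pavel₁.
*Pavel₁* c-commands the pronoun within its binding domain → coindexation would violate Principle B.
*Hugo₂*: the pronoun c-commands this R-expression → coindexation would violate Principle C on *Hugo₂*.
*[Hugo₂'s colleague]₃*: the pronoun c-commands this R-expression → coindexation would violate Principle C on *[Hugo₂'s colleague]₃*.
*Stefan₄*: the pronoun c-commands this R-expression → coindexation would violate Principle C on *Stefan₄*.
*Oliver₅*: the pronoun c-commands this R-expression → coindexation would violate Principle C on *Oliver₅*.
*Marcus₆*: the pronoun c-commands this R-expression → coindexation would violate Principle C on *Marcus₆*.

none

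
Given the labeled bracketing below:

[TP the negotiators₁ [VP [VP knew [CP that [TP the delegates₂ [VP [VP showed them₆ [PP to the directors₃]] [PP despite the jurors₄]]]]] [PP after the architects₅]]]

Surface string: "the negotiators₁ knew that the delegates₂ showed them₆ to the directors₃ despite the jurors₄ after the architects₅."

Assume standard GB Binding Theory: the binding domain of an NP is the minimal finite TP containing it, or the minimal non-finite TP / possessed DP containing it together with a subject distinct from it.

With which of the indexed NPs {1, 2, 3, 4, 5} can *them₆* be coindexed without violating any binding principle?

*them* is a pronoun, so Principle B applies: it must be free in its binding domain.
Binding domain of *them₆*: the embedded TP, whose subject is the delegates₂.
*the negotiators₁* c-commands the pronoun but from outside its binding domain, and is not c-commanded by it → coindexation permitted.
*the delegates₂* c-commands the pronoun within its binding domain → coindexation would violate Principle B.
*the directors₃*: the pronoun c-commands this R-expression → coindexation would violate Principle C on *the directors₃*.
*the jurors₄* and the pronoun do not c-command one another → neither Principle B nor Principle C is at stake; coindexation permitted.
*the architects₅* and the pronoun do not c-command one another → neither Principle B nor Principle C is at stake; coindexation permitted.

{1, 4, 5}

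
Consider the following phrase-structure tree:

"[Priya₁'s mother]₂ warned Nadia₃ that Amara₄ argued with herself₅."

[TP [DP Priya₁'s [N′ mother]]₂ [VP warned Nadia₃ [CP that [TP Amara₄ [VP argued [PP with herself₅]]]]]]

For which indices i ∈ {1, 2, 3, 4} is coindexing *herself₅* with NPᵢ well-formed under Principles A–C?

*herself* is an anaphor, so Principle A applies: it must be bound in its binding domain.
Binding domain of *herself₅*: the embedded TP, whose subject is Amara₄.
*Priya₁* does not c-command the anaphor → cannot bind it.
*[Priya₁'s mother]₂* c-commands the anaphor but is outside its binding domain → cannot satisfy Principle A.
*Nadia₃* c-commands the anaphor but is outside its binding domain → cannot satisfy Principle A.
*Amara₄* c-commands the anaphor within its binding domain → licit binder.

{4}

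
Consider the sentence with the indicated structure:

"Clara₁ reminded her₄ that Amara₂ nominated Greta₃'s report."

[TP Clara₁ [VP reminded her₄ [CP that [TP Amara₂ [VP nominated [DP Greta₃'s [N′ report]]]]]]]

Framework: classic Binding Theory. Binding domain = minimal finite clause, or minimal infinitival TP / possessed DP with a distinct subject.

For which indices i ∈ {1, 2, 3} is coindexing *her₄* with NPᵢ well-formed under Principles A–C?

none

*her* is a pronoun, so Principle B applies: it must be free in its binding domain.
Binding domain of *her₄*: the matrix TP, whose subject is Clara₁.
*Clara₁* c-commands the pronoun within its binding domain → coindexation would violate Principle B.
*Amara₂*: the pronoun c-commands this R-expression → coindexation would violate Principle C on *Amara₂*.
*Greta₃*: the pronoun c-commands this R-expression → coindexation would violate Principle C on *Greta₃*.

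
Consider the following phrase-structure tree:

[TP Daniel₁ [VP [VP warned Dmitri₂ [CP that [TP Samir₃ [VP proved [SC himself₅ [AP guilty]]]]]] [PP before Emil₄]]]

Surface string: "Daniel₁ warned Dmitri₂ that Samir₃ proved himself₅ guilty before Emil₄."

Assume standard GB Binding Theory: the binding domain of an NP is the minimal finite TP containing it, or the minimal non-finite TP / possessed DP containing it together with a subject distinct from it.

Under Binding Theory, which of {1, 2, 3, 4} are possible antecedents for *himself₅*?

*himself* is an anaphor, so Principle A applies: it must be bound in its binding domain.
Binding domain of *himself₅*: the embedded TP, whose subject is Samir₃.
*Daniel₁* c-commands the anaphor but is outside its binding domain → cannot satisfy Principle A.
*Dmitri₂* c-commands the anaphor but is outside its binding domain → cannot satisfy Principle A.
*Samir₃* c-commands the anaphor within its binding domain → licit binder.
*Emil₄* does not c-command the anaphor → cannot bind it.

{3}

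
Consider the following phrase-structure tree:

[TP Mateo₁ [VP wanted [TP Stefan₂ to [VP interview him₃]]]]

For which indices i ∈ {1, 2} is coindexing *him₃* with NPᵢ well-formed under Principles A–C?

*him* is a pronoun, so Principle B applies: it must be free in its binding domain.
Binding domain of *him₃*: the embedded TP, whose subject is Stefan₂.
*Mateo₁* c-commands the pronoun but from outside its binding domain, and is not c-commanded by it → coindexation permitted.
*Stefan₂* c-commands the pronoun within its binding domain → coindexation would violate Principle B.

{1}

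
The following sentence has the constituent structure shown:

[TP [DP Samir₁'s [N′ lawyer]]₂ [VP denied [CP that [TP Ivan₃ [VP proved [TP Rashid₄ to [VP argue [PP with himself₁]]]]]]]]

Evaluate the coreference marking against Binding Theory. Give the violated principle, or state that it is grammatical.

The two coindexed NPs are *Samir₁* and *himself₁*.
*himself₁* is an anaphor. Principle A requires it to be bound within its binding domain — the embedded TP, whose subject is Rashid₄.
Within that domain it is c-commanded by *Rashid₄*, which does not share its index.
*Samir₁* does not c-command the anaphor at all.
The anaphor is unbound in its domain → Principle A violation.

Principle A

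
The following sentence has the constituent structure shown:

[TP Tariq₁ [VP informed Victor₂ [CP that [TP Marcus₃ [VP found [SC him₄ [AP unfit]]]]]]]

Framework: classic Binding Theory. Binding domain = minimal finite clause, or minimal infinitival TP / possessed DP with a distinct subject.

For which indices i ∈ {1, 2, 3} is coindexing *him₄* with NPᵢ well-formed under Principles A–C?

{1, 2}

*him* is a pronoun, so Principle B applies: it must be free in its binding domain.
Binding domain of *him₄*: the embedded TP, whose subject is Marcus₃.
*Tariq₁* c-commands the pronoun but from outside its binding domain, and is not c-commanded by it → coindexation permitted.
*Victor₂* c-commands the pronoun but from outside its binding domain, and is not c-commanded by it → coindexation permitted.
*Marcus₃* c-commands the pronoun within its binding domain → coindexation would violate Principle B.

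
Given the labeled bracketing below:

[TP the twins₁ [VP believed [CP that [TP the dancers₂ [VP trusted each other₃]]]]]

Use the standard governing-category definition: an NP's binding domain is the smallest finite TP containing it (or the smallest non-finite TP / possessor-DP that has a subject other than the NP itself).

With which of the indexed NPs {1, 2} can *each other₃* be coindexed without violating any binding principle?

{2}

*each other* is an anaphor, so Principle A applies: it must be bound in its binding domain.
Binding domain of *each other₃*: the embedded TP, whose subject is the dancers₂.
*the twins₁* c-commands the anaphor but is outside its binding domain → cannot satisfy Principle A.
*the dancers₂* c-commands the anaphor within its binding domain → licit binder.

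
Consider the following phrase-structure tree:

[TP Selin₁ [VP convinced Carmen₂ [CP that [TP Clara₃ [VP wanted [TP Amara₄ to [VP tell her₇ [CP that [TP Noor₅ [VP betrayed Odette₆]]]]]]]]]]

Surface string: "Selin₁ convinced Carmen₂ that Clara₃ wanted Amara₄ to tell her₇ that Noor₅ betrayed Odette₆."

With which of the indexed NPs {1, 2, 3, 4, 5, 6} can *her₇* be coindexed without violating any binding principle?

{1, 2, 3}

*her* is a pronoun, so Principle B applies: it must be free in its binding domain.
Binding domain of *her₇*: the embedded TP, whose subject is Amara₄.
*Selin₁* c-commands the pronoun but from outside its binding domain, and is not c-commanded by it → coindexation permitted.
*Carmen₂* c-commands the pronoun but from outside its binding domain, and is not c-commanded by it → coindexation permitted.
*Clara₃* c-commands the pronoun but from outside its binding domain, and is not c-commanded by it → coindexation permitted.
*Amara₄* c-commands the pronoun within its binding domain → coindexation would violate Principle B.
*Noor₅*: the pronoun c-commands this R-expression → coindexation would violate Principle C on *Noor₅*.
*Odette₆*: the pronoun c-commands this R-expression → coindexation would violate Principle C on *Odette₆*.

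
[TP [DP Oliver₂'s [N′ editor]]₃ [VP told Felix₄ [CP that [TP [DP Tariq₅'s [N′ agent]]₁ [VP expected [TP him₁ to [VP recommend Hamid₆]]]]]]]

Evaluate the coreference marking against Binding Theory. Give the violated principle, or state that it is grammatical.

The two coindexed NPs are *[Tariq₅'s agent]₁* and *him₁*.
*him₁* is a pronoun. Its binding domain is the embedded TP, whose subject is [Tariq₅'s agent]₁.
*[Tariq₅'s agent]₁* c-commands it within that domain and carries the same index.
The pronoun is locally bound → Principle B violation.

Principle B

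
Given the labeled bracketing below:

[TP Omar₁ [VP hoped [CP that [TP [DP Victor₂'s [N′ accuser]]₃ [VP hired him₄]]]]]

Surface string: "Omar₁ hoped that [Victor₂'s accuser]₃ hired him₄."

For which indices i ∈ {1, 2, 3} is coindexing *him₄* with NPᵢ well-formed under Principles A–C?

{1, 2}

*him* is a pronoun, so Principle B applies: it must be free in its binding domain.
Binding domain of *him₄*: the embedded TP, whose subject is [Victor₂'s accuser]₃.
*Omar₁* c-commands the pronoun but from outside its binding domain, and is not c-commanded by it → coindexation permitted.
*Victor₂* and the pronoun do not c-command one another → neither Principle B nor Principle C is at stake; coindexation permitted.
*[Victor₂'s accuser]₃* c-commands the pronoun within its binding domain → coindexation would violate Principle B.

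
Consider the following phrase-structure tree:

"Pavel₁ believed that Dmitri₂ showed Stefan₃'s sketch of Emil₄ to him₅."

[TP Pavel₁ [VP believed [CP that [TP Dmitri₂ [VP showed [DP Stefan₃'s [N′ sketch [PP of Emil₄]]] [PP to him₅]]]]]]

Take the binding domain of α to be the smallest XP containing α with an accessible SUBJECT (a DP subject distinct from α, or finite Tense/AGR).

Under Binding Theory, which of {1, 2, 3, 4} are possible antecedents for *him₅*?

{1, 3, 4}

*him* is a pronoun, so Principle B applies: it must be free in its binding domain.
Binding domain of *him₅*: the embedded TP, whose subject is Dmitri₂.
*Pavel₁* c-commands the pronoun but from outside its binding domain, and is not c-commanded by it → coindexation permitted.
*Dmitri₂* c-commands the pronoun within its binding domain → coindexation would violate Principle B.
*Stefan₃* and the pronoun do not c-command one another → neither Principle B nor Principle C is at stake; coindexation permitted.
*Emil₄* and the pronoun do not c-command one another → neither Principle B nor Principle C is at stake; coindexation permitted.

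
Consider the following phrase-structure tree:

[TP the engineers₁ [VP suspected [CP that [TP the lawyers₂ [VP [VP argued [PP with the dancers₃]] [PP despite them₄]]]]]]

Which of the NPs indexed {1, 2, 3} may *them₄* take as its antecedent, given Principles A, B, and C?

*them* is a pronoun, so Principle B applies: it must be free in its binding domain.
Binding domain of *them₄*: the embedded TP, whose subject is the lawyers₂.
*the engineers₁* c-commands the pronoun but from outside its binding domain, and is not c-commanded by it → coindexation permitted.
*the lawyers₂* c-commands the pronoun within its binding domain → coindexation would violate Principle B.
*the dancers₃* and the pronoun do not c-command one another → neither Principle B nor Principle C is at stake; coindexation permitted.

{1, 3}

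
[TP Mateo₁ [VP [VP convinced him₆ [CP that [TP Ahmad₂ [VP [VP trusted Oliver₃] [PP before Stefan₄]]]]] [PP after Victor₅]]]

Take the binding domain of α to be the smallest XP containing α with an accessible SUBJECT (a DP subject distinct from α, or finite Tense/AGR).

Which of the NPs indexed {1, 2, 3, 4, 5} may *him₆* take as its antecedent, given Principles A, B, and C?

*him* is a pronoun, so Principle B applies: it must be free in its binding domain.
Binding domain of *him₆*: the matrix TP, whose subject is Mateo₁.
*Mateo₁* c-commands the pronoun within its binding domain → coindexation would violate Principle B.
*Ahmad₂*: the pronoun c-commands this R-expression → coindexation would violate Principle C on *Ahmad₂*.
*Oliver₃*: the pronoun c-commands this R-expression → coindexation would violate Principle C on *Oliver₃*.
*Stefan₄*: the pronoun c-commands this R-expression → coindexation would violate Principle C on *Stefan₄*.
*Victor₅* and the pronoun do not c-command one another → neither Principle B nor Principle C is at stake; coindexation permitted.

{5}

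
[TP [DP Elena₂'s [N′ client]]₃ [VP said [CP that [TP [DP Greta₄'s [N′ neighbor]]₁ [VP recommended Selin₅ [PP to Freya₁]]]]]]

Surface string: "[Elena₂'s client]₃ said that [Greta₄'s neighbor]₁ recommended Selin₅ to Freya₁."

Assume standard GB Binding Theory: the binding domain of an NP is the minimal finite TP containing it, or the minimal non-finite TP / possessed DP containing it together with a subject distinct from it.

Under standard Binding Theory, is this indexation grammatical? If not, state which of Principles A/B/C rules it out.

The two coindexed NPs are *[Greta₄'s neighbor]₁* and *Freya₁*.
*Freya₁* is an R-expression. Principle C requires it to be free everywhere.
*[Greta₄'s neighbor]₁* c-commands it and carries the same index.
The R-expression is bound → Principle C violation.

Principle C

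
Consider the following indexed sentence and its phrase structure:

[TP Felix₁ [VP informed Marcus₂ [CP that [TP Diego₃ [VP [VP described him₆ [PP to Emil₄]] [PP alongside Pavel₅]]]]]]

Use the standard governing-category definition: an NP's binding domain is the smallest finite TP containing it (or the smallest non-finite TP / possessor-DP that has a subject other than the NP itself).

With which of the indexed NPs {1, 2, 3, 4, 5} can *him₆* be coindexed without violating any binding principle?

*him* is a pronoun, so Principle B applies: it must be free in its binding domain.
Binding domain of *him₆*: the embedded TP, whose subject is Diego₃.
*Felix₁* c-commands the pronoun but from outside its binding domain, and is not c-commanded by it → coindexation permitted.
*Marcus₂* c-commands the pronoun but from outside its binding domain, and is not c-commanded by it → coindexation permitted.
*Diego₃* c-commands the pronoun within its binding domain → coindexation would violate Principle B.
*Emil₄*: the pronoun c-commands this R-expression → coindexation would violate Principle C on *Emil₄*.
*Pavel₅* and the pronoun do not c-command one another → neither Principle B nor Principle C is at stake; coindexation permitted.

{1, 2, 5}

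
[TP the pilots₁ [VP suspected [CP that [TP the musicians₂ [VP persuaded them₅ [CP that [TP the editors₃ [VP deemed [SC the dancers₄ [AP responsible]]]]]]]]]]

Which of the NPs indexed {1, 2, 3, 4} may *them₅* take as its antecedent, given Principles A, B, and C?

{1}

*them* is a pronoun, so Principle B applies: it must be free in its binding domain.
Binding domain of *them₅*: the embedded TP, whose subject is the musicians₂.
*the pilots₁* c-commands the pronoun but from outside its binding domain, and is not c-commanded by it → coindexation permitted.
*the musicians₂* c-commands the pronoun within its binding domain → coindexation would violate Principle B.
*the editors₃*: the pronoun c-commands this R-expression → coindexation would violate Principle C on *the editors₃*.
*the dancers₄*: the pronoun c-commands this R-expression → coindexation would violate Principle C on *the dancers₄*.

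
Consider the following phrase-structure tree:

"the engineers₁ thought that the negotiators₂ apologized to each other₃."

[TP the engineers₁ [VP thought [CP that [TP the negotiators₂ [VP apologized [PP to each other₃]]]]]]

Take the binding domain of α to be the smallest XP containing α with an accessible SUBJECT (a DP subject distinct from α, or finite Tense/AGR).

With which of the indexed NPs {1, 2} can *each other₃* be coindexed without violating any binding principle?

{2}

*each other* is an anaphor, so Principle A applies: it must be bound in its binding domain.
Binding domain of *each other₃*: the embedded TP, whose subject is the negotiators₂.
*the engineers₁* c-commands the anaphor but is outside its binding domain → cannot satisfy Principle A.
*the negotiators₂* c-commands the anaphor within its binding domain → licit binder.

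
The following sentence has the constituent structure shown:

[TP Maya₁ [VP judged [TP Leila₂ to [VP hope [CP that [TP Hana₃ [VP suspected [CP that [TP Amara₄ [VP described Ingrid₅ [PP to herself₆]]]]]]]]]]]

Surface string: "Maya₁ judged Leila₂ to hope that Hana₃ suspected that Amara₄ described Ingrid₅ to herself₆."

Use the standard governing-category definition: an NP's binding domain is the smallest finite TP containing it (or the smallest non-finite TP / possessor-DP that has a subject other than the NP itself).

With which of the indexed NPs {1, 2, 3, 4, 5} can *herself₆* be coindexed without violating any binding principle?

{4, 5}

*herself* is an anaphor, so Principle A applies: it must be bound in its binding domain.
Binding domain of *herself₆*: the embedded TP, whose subject is Amara₄.
*Maya₁* c-commands the anaphor but is outside its binding domain → cannot satisfy Principle A.
*Leila₂* c-commands the anaphor but is outside its binding domain → cannot satisfy Principle A.
*Hana₃* c-commands the anaphor but is outside its binding domain → cannot satisfy Principle A.
*Amara₄* c-commands the anaphor within its binding domain → licit binder.
*Ingrid₅* c-commands the anaphor within its binding domain → licit binder.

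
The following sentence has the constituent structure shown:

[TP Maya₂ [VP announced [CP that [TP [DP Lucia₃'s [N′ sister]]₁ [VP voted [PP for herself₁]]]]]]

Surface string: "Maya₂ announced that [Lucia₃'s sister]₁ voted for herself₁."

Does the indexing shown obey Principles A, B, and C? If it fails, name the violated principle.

grammatical

The two coindexed NPs are *[Lucia₃'s sister]₁* and *herself₁*.
*herself₁* is an anaphor; its binding domain is the embedded TP, whose subject is [Lucia₃'s sister]₁. *[Lucia₃'s sister]₁* c-commands it within that domain and shares its index, so Principle A is satisfied.
*[Lucia₃'s sister]₁* is an R-expression; *herself₁* does not c-command it, and no other NP shares its index, so Principle C is satisfied.
All principles are respected.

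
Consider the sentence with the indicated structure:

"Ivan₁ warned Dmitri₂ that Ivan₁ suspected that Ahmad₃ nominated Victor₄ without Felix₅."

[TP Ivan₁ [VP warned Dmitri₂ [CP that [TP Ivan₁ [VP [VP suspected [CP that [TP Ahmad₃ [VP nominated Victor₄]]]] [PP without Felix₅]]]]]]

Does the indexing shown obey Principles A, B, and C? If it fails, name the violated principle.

Principle C

The two coindexed NPs are *Ivan₁* (the higher occurrence) and *Ivan₁* (the lower occurrence).
*Ivan₁* (the lower occurrence) is an R-expression. Principle C requires it to be free everywhere.
*Ivan₁* (the higher occurrence) c-commands it and carries the same index.
The R-expression is bound → Principle C violation.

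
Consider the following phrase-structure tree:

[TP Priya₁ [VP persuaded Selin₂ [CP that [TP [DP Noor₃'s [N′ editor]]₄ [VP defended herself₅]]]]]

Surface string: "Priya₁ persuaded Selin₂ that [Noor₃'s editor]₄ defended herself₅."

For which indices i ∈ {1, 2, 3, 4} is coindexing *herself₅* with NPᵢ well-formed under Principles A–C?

{4}

*herself* is an anaphor, so Principle A applies: it must be bound in its binding domain.
Binding domain of *herself₅*: the embedded TP, whose subject is [Noor₃'s editor]₄.
*Priya₁* c-commands the anaphor but is outside its binding domain → cannot satisfy Principle A.
*Selin₂* c-commands the anaphor but is outside its binding domain → cannot satisfy Principle A.
*Noor₃* does not c-command the anaphor → cannot bind it.
*[Noor₃'s editor]₄* c-commands the anaphor within its binding domain → licit binder.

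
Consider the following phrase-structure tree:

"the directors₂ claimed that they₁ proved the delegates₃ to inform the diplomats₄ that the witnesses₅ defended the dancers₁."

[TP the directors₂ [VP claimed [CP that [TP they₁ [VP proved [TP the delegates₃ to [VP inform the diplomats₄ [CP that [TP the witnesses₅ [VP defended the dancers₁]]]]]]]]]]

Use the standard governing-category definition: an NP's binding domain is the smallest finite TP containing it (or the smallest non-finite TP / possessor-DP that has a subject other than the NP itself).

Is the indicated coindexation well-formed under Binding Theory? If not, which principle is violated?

Principle C

The two coindexed NPs are *they₁* and *the dancers₁*.
*the dancers₁* is an R-expression. Principle C requires it to be free everywhere.
*they₁* c-commands it and carries the same index.
The R-expression is bound → Principle C violation.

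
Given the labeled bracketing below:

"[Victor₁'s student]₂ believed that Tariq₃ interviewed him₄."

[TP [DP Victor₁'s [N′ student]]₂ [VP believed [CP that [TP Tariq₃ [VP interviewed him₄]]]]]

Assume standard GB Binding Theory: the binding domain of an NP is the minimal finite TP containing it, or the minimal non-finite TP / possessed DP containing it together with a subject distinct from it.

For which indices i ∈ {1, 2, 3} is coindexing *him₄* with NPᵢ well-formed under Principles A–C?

{1, 2}

*him* is a pronoun, so Principle B applies: it must be free in its binding domain.
Binding domain of *him₄*: the embedded TP, whose subject is Tariq₃.
*Victor₁* and the pronoun do not c-command one another → neither Principle B nor Principle C is at stake; coindexation permitted.
*[Victor₁'s student]₂* c-commands the pronoun but from outside its binding domain, and is not c-commanded by it → coindexation permitted.
*Tariq₃* c-commands the pronoun within its binding domain → coindexation would violate Principle B.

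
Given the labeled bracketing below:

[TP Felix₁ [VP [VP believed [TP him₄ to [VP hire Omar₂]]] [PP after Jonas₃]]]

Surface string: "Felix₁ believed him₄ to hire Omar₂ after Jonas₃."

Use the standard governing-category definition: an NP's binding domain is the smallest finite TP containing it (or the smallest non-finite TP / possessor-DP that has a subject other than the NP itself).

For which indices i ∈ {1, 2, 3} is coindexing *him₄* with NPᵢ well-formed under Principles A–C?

{3}

*him* is a pronoun, so Principle B applies: it must be free in its binding domain.
Binding domain of *him₄*: the matrix TP, whose subject is Felix₁.
*Felix₁* c-commands the pronoun within its binding domain → coindexation would violate Principle B.
*Omar₂*: the pronoun c-commands this R-expression → coindexation would violate Principle C on *Omar₂*.
*Jonas₃* and the pronoun do not c-command one another → neither Principle B nor Principle C is at stake; coindexation permitted.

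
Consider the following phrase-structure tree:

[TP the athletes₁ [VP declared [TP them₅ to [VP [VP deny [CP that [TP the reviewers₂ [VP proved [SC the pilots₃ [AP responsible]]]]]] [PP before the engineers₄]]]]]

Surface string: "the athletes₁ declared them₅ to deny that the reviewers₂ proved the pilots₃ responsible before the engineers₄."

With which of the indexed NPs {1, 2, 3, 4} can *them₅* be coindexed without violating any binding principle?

none

*them* is a pronoun, so Principle B applies: it must be free in its binding domain.
Binding domain of *them₅*: the matrix TP, whose subject is the athletes₁.
*the athletes₁* c-commands the pronoun within its binding domain → coindexation would violate Principle B.
*the reviewers₂*: the pronoun c-commands this R-expression → coindexation would violate Principle C on *the reviewers₂*.
*the pilots₃*: the pronoun c-commands this R-expression → coindexation would violate Principle C on *the pilots₃*.
*the engineers₄*: the pronoun c-commands this R-expression → coindexation would violate Principle C on *the engineers₄*.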